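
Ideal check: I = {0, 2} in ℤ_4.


Check ideal conditions for I = {0, 2} in ℤ_4:
(1) I is an additive subgroup? Yes
(2) For r ∈ ℤ_4 and a ∈ I: r·a ∈ I? Yes

Yes, I is an ideal of ℤ_4


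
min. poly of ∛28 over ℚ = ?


∛28 satisfies x³ - 28 = 0, irreducible over ℚ (no rational root; 28 is not a perfect cube)

Minimal polynomial: x³ - 28


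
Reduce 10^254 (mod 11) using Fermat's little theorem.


Fermat's little theorem: if p is prime and gcd(a,p)=1, then a^(p-1) ≡ 1 (mod p)
p = 11 is prime, gcd(10,11) = 1
Reduce exponent: 254 mod 10 = 4
So 10^254 ≡ 10^4 (mod 11)
10^4 mod 11 = 1

10^254 ≡ 1 (mod 11)


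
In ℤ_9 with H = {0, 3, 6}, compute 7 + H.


7 + H = {7 + h (mod 9) : h ∈ H}
7+0=7, 7+3=1, 7+6=4
7 + H = {1, 4, 7} = 1 + H

7 + H = {1, 4, 7}


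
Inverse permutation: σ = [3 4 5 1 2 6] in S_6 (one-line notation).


To find σ⁻¹, swap domain and range:
σ(1) = 3 → σ⁻¹(3) = 1
σ(2) = 4 → σ⁻¹(4) = 2
σ(3) = 5 → σ⁻¹(5) = 3
σ(4) = 1 → σ⁻¹(1) = 4
σ(5) = 2 → σ⁻¹(2) = 5
σ(6) = 6 → σ⁻¹(6) = 6

σ⁻¹ = [4 5 1 2 3 6]


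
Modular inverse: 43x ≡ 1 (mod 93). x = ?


Use the extended Euclidean algorithm to write 1 = 43·s + 93·t; then s mod 93 is the inverse.
Euclidean algorithm:
  43 = 0·93 + 43
  93 = 2·43 + 7
  43 = 6·7 + 1
  7 = 7·1 + 0
gcd(43,93) = 1
Back-substitution gives: 43·(13) + 93·(-6) = 1
So 43⁻¹ ≡ 13 ≡ 13 (mod 93)
Check: 43 × 13 = 559 ≡ 1 (mod 93) ✓

43⁻¹ ≡ 13 (mod 93)


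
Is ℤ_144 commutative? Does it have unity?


ℤ_144 is a commutative ring with unity 1; 144 = 2×72 is composite, so 2·72 ≡ 0 gives zero divisors (not an integral domain)
Commutative: Yes
Integral domain: No
Has unity: Yes

ℤ_144: Commutative=Yes, Unity=Yes


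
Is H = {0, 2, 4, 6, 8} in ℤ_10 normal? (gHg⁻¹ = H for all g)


H = {0, 2, 4, 6, 8} in ℤ_10
ℤ_10 is abelian; every subgroup of an abelian group is normal

Yes, normal subgroup


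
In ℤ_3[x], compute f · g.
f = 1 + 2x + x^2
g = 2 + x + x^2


Expand and collect like terms; reduce coefficients mod 3:
x^0: 1·2 = 2 ≡ 2 (mod 3)
x^1: 1·1 + 2·2 = 5 ≡ 2 (mod 3)
x^2: 1·1 + 2·1 + 1·2 = 5 ≡ 2 (mod 3)
x^3: 2·1 + 1·1 = 3 ≡ 0 (mod 3)
x^4: 1·1 = 1 ≡ 1 (mod 3)
Result: 2 + 2x + 2x^2 + x^4

f · g = 2 + 2x + 2x^2 + x^4


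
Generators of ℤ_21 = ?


g generates ℤ_n iff gcd(g,n) = 1
Prime factors of 21: 3, 7
Generators are g ∈ {1,...,20} not divisible by any of these primes.
Generators: {1, 2, 4, 5, 8, 10, 11, 13, 16, 17, 19, 20}
Number of generators = φ(21) = 12

Generators of ℤ_21 = {1, 2, 4, 5, 8, 10, 11, 13, 16, 17, 19, 20}


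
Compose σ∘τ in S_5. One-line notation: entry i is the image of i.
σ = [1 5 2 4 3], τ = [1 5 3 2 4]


σ∘τ: apply τ first, then σ
1 →τ 1 →σ 1
2 →τ 5 →σ 3
3 →τ 3 →σ 2
4 →τ 2 →σ 5
5 →τ 4 →σ 4

σ∘τ = [1 3 2 5 4]


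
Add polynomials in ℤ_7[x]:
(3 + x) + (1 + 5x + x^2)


Add coefficients mod 7:
x^0: 3 + 1 = 4 (mod 7)
x^1: 1 + 5 = 6 (mod 7)
x^2: 0 + 1 = 1 (mod 7)
Result: 4 + 6x + x^2

f + g = 4 + 6x + x^2


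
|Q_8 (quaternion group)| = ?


Q_8 = {±1, ±i, ±j, ±k}
|Q_8| = 8

|Q_8 (quaternion group)| = 8


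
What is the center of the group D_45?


Z(G) = {g ∈ G | gx = xg for all x ∈ G}
For odd n, Z(D_n) = {e}: no nontrivial rotation commutes with all reflections

Z(D_45) = {e}


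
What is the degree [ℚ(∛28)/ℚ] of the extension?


∛28 has minimal polynomial x³ - 28 (irreducible over ℚ since 28 is not a perfect cube)

[ℚ(∛28)/ℚ] = 3


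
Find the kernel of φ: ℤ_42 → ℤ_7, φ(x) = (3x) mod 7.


Kernel = preimage of identity
ker(φ) = {x ∈ ℤ_42 : 3x ≡ 0 (mod 7)}. Since 7 | 42, φ is well-defined. The kernel is the cyclic subgroup ⟨7⟩ of ℤ_42 (order 6), i.e. {0, 7, 14, 21, 28, 35}

ker(φ) = {0, 7, 14, 21, 28, 35}


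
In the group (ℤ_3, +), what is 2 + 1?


Operation: addition mod 3
2 + 1 = (a + b) mod 3 with a = 2, b = 1

2 + 1 = 0


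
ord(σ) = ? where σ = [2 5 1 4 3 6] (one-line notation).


Cycle decomposition: (1 2 5 3)
Cycle lengths: 4
Order = lcm(4) = 4

ord(σ) = 4


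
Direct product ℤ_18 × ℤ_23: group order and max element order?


|ℤ_18 × ℤ_23| = 18 × 23 = 414
Max element order = lcm(18,23) = 414
Cyclic? Yes (gcd=1)

|ℤ_18×ℤ_23| = 414, max element order = 414


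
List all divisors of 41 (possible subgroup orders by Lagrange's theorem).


Lagrange's theorem: |H| divides |G|
|G| = 41
Divisors of 41: 1, 41

Possible subgroup orders: {1, 41}


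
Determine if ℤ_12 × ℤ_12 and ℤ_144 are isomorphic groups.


Comparing ℤ_12 × ℤ_12 and ℤ_144:
gcd(12,12) = 12 ≠ 1. Max element order in ℤ_12×ℤ_12 is lcm(12,12) = 12 < 144, so it has no element of order 144

No, ℤ_12 × ℤ_12 ≇ ℤ_144


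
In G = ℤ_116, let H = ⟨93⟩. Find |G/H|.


|⟨93⟩| = n / gcd(93, 116) = 116 / 1 = 116
H is normal (ℤ_116 is abelian).
|G/H| = |G| / |H| = 116 / 116 = 1

|G/H| = 1


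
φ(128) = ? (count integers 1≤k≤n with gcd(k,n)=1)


Factor n: 128 = 2^7
φ(n) = n · ∏(1 - 1/p) over distinct primes p | n
φ(128) = 128 · (1 - 1/2) = 64

φ(128) = 64


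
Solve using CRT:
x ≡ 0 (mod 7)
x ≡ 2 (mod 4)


m₁ = 7, m₂ = 4, gcd = 1, so CRT applies. M = m₁·m₂ = 28
Let M₁ = M/m₁ = 4, M₂ = M/m₂ = 7
Find y₁ ≡ M₁⁻¹ (mod m₁): 4⁻¹ ≡ 2 (mod 7)
Find y₂ ≡ M₂⁻¹ (mod m₂): 7⁻¹ ≡ 3 (mod 4)
x = a₁·M₁·y₁ + a₂·M₂·y₂ = 0·4·2 + 2·7·3 = 42
Reduce mod 28: x ≡ 14
Check: 14 mod 7 = 0 ✓, 14 mod 4 = 2 ✓

x ≡ 14 (mod 28)


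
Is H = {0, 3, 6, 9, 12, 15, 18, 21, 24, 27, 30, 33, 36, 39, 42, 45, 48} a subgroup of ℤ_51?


Subgroup test for H = {0, 3, 6, 9, 12, 15, 18, 21, 24, 27, 30, 33, 36, 39, 42, 45, 48} in (ℤ_51, +):
(1) 0 ∈ H? Yes
(2) Closure: for all a,b ∈ H, (a+b) mod 51 ∈ H? Yes
(3) Inverses: for all a ∈ H, -a mod 51 ∈ H? Yes

Yes, H is a subgroup of ℤ_51


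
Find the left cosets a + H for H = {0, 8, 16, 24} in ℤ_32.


H = {0, 8, 16, 24}, |H| = 4
Number of cosets = |G|/|H| = 32/4 = 8
0 + H = {0, 8, 16, 24}
1 + H = {1, 9, 17, 25}
2 + H = {2, 10, 18, 26}
3 + H = {3, 11, 19, 27}
4 + H = {4, 12, 20, 28}
5 + H = {5, 13, 21, 29}
6 + H = {6, 14, 22, 30}
7 + H = {7, 15, 23, 31}

Cosets: 0+H={0,8,16,24}; 1+H={1,9,17,25}; 2+H={2,10,18,26}; 3+H={3,11,19,27}; 4+H={4,12,20,28}; 5+H={5,13,21,29}; 6+H={6,14,22,30}; 7+H={7,15,23,31}


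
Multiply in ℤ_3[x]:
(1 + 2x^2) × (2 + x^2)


Expand and collect like terms; reduce coefficients mod 3:
x^0: 1·2 = 2 ≡ 2 (mod 3)
x^1: 1·0 + 0·2 = 0 ≡ 0 (mod 3)
x^2: 1·1 + 0·0 + 2·2 = 5 ≡ 2 (mod 3)
x^3: 0·1 + 2·0 = 0 ≡ 0 (mod 3)
x^4: 2·1 = 2 ≡ 2 (mod 3)
Result: 2 + 2x^2 + 2x^4

f · g = 2 + 2x^2 + 2x^4


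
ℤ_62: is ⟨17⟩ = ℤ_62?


g generates ℤ_n iff gcd(g, n) = 1
gcd(17, 62) = 1
Since gcd = 1, 17 is a generator.

Yes, 17 generates ℤ_62


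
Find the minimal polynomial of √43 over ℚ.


√43 satisfies x² - 43 = 0, irreducible over ℚ since 43 is squarefree

Minimal polynomial: x² - 43


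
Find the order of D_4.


|D_n| = 2n (n rotations and n reflections)
|D_4| = 2×4 = 8

|D_4| = 8


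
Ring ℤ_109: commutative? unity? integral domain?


ℤ_109 is a commutative ring with unity 1; 109 is prime, so ℤ_109 is a field (hence an integral domain)
Commutative: Yes
Integral domain: Yes
Has unity: Yes

ℤ_109: Commutative=Yes, Unity=Yes


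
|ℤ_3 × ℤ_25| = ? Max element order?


|ℤ_3 × ℤ_25| = 3 × 25 = 75
Max element order = lcm(3,25) = 75
Cyclic? Yes (gcd=1)

|ℤ_3×ℤ_25| = 75, max element order = 75


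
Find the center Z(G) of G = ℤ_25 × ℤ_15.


Z(G) = {g ∈ G | gx = xg for all x ∈ G}
Direct product of abelian groups is abelian, so Z(G) = G

Z(ℤ_25 × ℤ_15) = ℤ_25 × ℤ_15


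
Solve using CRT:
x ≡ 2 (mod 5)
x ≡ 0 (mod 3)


m₁ = 5, m₂ = 3, gcd = 1, so CRT applies. M = m₁·m₂ = 15
Let M₁ = M/m₁ = 3, M₂ = M/m₂ = 5
Find y₁ ≡ M₁⁻¹ (mod m₁): 3⁻¹ ≡ 2 (mod 5)
Find y₂ ≡ M₂⁻¹ (mod m₂): 5⁻¹ ≡ 2 (mod 3)
x = a₁·M₁·y₁ + a₂·M₂·y₂ = 2·3·2 + 0·5·2 = 12
Reduce mod 15: x ≡ 12
Check: 12 mod 5 = 2 ✓, 12 mod 3 = 0 ✓

x ≡ 12 (mod 15)


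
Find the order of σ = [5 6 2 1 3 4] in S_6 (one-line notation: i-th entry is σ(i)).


Cycle decomposition: (1 5 3 2 6 4)
Cycle lengths: 6
Order = lcm(6) = 6

ord(σ) = 6


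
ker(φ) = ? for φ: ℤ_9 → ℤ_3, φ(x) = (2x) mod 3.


Kernel = preimage of identity
ker(φ) = {x ∈ ℤ_9 : 2x ≡ 0 (mod 3)}. Since 3 | 9, φ is well-defined. The kernel is the cyclic subgroup ⟨3⟩ of ℤ_9 (order 3), i.e. {0, 3, 6}

ker(φ) = {0, 3, 6}


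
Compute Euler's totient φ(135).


Factor n: 135 = 3^3 × 5
φ(n) = n · ∏(1 - 1/p) over distinct primes p | n
φ(135) = 135 · (1 - 1/3) · (1 - 1/5) = 72

φ(135) = 72


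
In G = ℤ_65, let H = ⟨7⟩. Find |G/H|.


|⟨7⟩| = n / gcd(7, 65) = 65 / 1 = 65
H is normal (ℤ_65 is abelian).
|G/H| = |G| / |H| = 65 / 65 = 1

|G/H| = 1


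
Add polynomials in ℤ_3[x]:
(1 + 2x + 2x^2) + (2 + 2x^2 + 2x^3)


Add coefficients mod 3:
x^0: 1 + 2 = 0 (mod 3)
x^1: 2 + 0 = 2 (mod 3)
x^2: 2 + 2 = 1 (mod 3)
x^3: 0 + 2 = 2 (mod 3)
Result: 2x + x^2 + 2x^3

f + g = 2x + x^2 + 2x^3


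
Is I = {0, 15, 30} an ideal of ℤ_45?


Check ideal conditions for I = {0, 15, 30} in ℤ_45:
(1) I is an additive subgroup? Yes
(2) For r ∈ ℤ_45 and a ∈ I: r·a ∈ I? Yes

Yes, I is an ideal of ℤ_45


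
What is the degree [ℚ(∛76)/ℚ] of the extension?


∛76 has minimal polynomial x³ - 76 (irreducible over ℚ since 76 is not a perfect cube)

[ℚ(∛76)/ℚ] = 3


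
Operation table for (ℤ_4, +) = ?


Elements: {0, 1, 2, 3}
Operation: addition mod 4
Entry (a, b) = (a + b) mod 4

Cayley table:
  | 0 | 1 | 2 | 3
0 | 0 | 1 | 2 | 3
1 | 1 | 2 | 3 | 0
2 | 2 | 3 | 0 | 1
3 | 3 | 0 | 1 | 2


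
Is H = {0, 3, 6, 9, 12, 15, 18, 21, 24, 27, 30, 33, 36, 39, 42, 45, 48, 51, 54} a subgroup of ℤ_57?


Subgroup test for H = {0, 3, 6, 9, 12, 15, 18, 21, 24, 27, 30, 33, 36, 39, 42, 45, 48, 51, 54} in (ℤ_57, +):
(1) 0 ∈ H? Yes
(2) Closure: for all a,b ∈ H, (a+b) mod 57 ∈ H? Yes
(3) Inverses: for all a ∈ H, -a mod 57 ∈ H? Yes

Yes, H is a subgroup of ℤ_57


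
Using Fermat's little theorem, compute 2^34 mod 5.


Fermat's little theorem: if p is prime and gcd(a,p)=1, then a^(p-1) ≡ 1 (mod p)
p = 5 is prime, gcd(2,5) = 1
Reduce exponent: 34 mod 4 = 2
So 2^34 ≡ 2^2 (mod 5)
2^2 mod 5 = 4

2^34 ≡ 4 (mod 5)


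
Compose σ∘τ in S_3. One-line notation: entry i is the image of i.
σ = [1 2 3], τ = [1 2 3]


σ∘τ: apply τ first, then σ
1 →τ 1 →σ 1
2 →τ 2 →σ 2
3 →τ 3 →σ 3

σ∘τ = [1 2 3]


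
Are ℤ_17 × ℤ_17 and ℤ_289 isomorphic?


Comparing ℤ_17 × ℤ_17 and ℤ_289:
gcd(17,17) = 17 ≠ 1. Max element order in ℤ_17×ℤ_17 is lcm(17,17) = 17 < 289, so it has no element of order 289

No, ℤ_17 × ℤ_17 ≇ ℤ_289


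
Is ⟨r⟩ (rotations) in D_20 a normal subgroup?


H = ⟨r⟩ (rotations) in D_20
The rotation subgroup ⟨r⟩ has index 2 in D_20, so it is normal

Yes, normal subgroup


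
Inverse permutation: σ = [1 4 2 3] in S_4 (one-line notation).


To find σ⁻¹, swap domain and range:
σ(1) = 1 → σ⁻¹(1) = 1
σ(2) = 4 → σ⁻¹(4) = 2
σ(3) = 2 → σ⁻¹(2) = 3
σ(4) = 3 → σ⁻¹(3) = 4

σ⁻¹ = [1 3 4 2]


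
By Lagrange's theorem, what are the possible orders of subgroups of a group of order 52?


Lagrange's theorem: |H| divides |G|
|G| = 52
Divisors of 52: 1, 2, 4, 13, 26, 52

Possible subgroup orders: {1, 2, 4, 13, 26, 52}


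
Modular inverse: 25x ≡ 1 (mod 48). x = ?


Use the extended Euclidean algorithm to write 1 = 25·s + 48·t; then s mod 48 is the inverse.
Euclidean algorithm:
  25 = 0·48 + 25
  48 = 1·25 + 23
  25 = 1·23 + 2
  23 = 11·2 + 1
  2 = 2·1 + 0
gcd(25,48) = 1
Back-substitution gives: 25·(-23) + 48·(12) = 1
So 25⁻¹ ≡ -23 ≡ 25 (mod 48)
Check: 25 × 25 = 625 ≡ 1 (mod 48) ✓

25⁻¹ ≡ 25 (mod 48)


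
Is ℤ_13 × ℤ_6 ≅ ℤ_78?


Comparing ℤ_13 × ℤ_6 and ℤ_78:
gcd(13,6) = 1, so ℤ_13 × ℤ_6 ≅ ℤ_78 (CRT)

Yes, ℤ_13 × ℤ_6 ≅ ℤ_78


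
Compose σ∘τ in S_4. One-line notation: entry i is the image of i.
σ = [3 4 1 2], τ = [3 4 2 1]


σ∘τ: apply τ first, then σ
1 →τ 3 →σ 1
2 →τ 4 →σ 2
3 →τ 2 →σ 4
4 →τ 1 →σ 3

σ∘τ = [1 2 4 3]


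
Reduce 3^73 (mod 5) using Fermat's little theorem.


Fermat's little theorem: if p is prime and gcd(a,p)=1, then a^(p-1) ≡ 1 (mod p)
p = 5 is prime, gcd(3,5) = 1
Reduce exponent: 73 mod 4 = 1
So 3^73 ≡ 3^1 (mod 5)
3^1 mod 5 = 3

3^73 ≡ 3 (mod 5)


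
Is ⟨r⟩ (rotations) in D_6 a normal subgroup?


H = ⟨r⟩ (rotations) in D_6
The rotation subgroup ⟨r⟩ has index 2 in D_6, so it is normal

Yes, normal subgroup


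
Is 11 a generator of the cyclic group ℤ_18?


g generates ℤ_n iff gcd(g, n) = 1
gcd(11, 18) = 1
Since gcd = 1, 11 is a generator.

Yes, 11 generates ℤ_18


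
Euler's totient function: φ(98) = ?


Factor n: 98 = 2 × 7^2
φ(n) = n · ∏(1 - 1/p) over distinct primes p | n
φ(98) = 98 · (1 - 1/2) · (1 - 1/7) = 42

φ(98) = 42


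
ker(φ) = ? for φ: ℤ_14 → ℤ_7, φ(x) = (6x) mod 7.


Kernel = preimage of identity
ker(φ) = {x ∈ ℤ_14 : 6x ≡ 0 (mod 7)}. Since 7 | 14, φ is well-defined. The kernel is the cyclic subgroup ⟨7⟩ of ℤ_14 (order 2), i.e. {0, 7}

ker(φ) = {0, 7}


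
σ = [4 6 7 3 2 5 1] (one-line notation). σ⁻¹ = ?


To find σ⁻¹, swap domain and range:
σ(1) = 4 → σ⁻¹(4) = 1
σ(2) = 6 → σ⁻¹(6) = 2
σ(3) = 7 → σ⁻¹(7) = 3
σ(4) = 3 → σ⁻¹(3) = 4
σ(5) = 2 → σ⁻¹(2) = 5
σ(6) = 5 → σ⁻¹(5) = 6
σ(7) = 1 → σ⁻¹(1) = 7

σ⁻¹ = [7 5 4 1 6 2 3]


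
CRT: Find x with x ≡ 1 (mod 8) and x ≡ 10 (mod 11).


m₁ = 8, m₂ = 11, gcd = 1, so CRT applies. M = m₁·m₂ = 88
Let M₁ = M/m₁ = 11, M₂ = M/m₂ = 8
Find y₁ ≡ M₁⁻¹ (mod m₁): 11⁻¹ ≡ 3 (mod 8)
Find y₂ ≡ M₂⁻¹ (mod m₂): 8⁻¹ ≡ 7 (mod 11)
x = a₁·M₁·y₁ + a₂·M₂·y₂ = 1·11·3 + 10·8·7 = 593
Reduce mod 88: x ≡ 65
Check: 65 mod 8 = 1 ✓, 65 mod 11 = 10 ✓

x ≡ 65 (mod 88)


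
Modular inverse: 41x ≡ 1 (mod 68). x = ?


Use the extended Euclidean algorithm to write 1 = 41·s + 68·t; then s mod 68 is the inverse.
Euclidean algorithm:
  41 = 0·68 + 41
  68 = 1·41 + 27
  41 = 1·27 + 14
  27 = 1·14 + 13
  14 = 1·13 + 1
  13 = 13·1 + 0
gcd(41,68) = 1
Back-substitution gives: 41·(5) + 68·(-3) = 1
So 41⁻¹ ≡ 5 ≡ 5 (mod 68)
Check: 41 × 5 = 205 ≡ 1 (mod 68) ✓

41⁻¹ ≡ 5 (mod 68)


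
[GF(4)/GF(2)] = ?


GF(4) = GF(2^2), so the extension degree is 2

[GF(4)/GF(2)] = 2


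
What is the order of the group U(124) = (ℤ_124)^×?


U(n) is the group of units mod n; |U(n)| = φ(n)
|U(124)| = φ(124) = 60

|U(124) = (ℤ_124)^×| = 60


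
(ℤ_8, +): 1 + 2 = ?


Operation: addition mod 8
1 + 2 = (a + b) mod 8 with a = 1, b = 2

1 + 2 = 3


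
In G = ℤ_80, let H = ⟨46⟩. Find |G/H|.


|⟨46⟩| = n / gcd(46, 80) = 80 / 2 = 40
H is normal (ℤ_80 is abelian).
|G/H| = |G| / |H| = 80 / 40 = 2

|G/H| = 2


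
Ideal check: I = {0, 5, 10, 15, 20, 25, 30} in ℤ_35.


Check ideal conditions for I = {0, 5, 10, 15, 20, 25, 30} in ℤ_35:
(1) I is an additive subgroup? Yes
(2) For r ∈ ℤ_35 and a ∈ I: r·a ∈ I? Yes

Yes, I is an ideal of ℤ_35


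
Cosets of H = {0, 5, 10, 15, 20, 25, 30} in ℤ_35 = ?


H = {0, 5, 10, 15, 20, 25, 30}, |H| = 7
Number of cosets = |G|/|H| = 35/7 = 5
0 + H = {0, 5, 10, 15, 20, 25, 30}
1 + H = {1, 6, 11, 16, 21, 26, 31}
2 + H = {2, 7, 12, 17, 22, 27, 32}
3 + H = {3, 8, 13, 18, 23, 28, 33}
4 + H = {4, 9, 14, 19, 24, 29, 34}

Cosets: 0+H={0,5,10,15,20,25,30}; 1+H={1,6,11,16,21,26,31}; 2+H={2,7,12,17,22,27,32}; 3+H={3,8,13,18,23,28,33}; 4+H={4,9,14,19,24,29,34}


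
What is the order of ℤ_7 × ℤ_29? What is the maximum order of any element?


|ℤ_7 × ℤ_29| = 7 × 29 = 203
Max element order = lcm(7,29) = 203
Cyclic? Yes (gcd=1)

|ℤ_7×ℤ_29| = 203, max element order = 203


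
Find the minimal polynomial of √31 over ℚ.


√31 satisfies x² - 31 = 0, irreducible over ℚ since 31 is squarefree

Minimal polynomial: x² - 31


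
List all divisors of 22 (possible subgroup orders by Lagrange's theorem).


Lagrange's theorem: |H| divides |G|
|G| = 22
Divisors of 22: 1, 2, 11, 22

Possible subgroup orders: {1, 2, 11, 22}


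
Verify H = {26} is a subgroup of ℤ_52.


Subgroup test for H = {26} in (ℤ_52, +):
(1) 0 ∈ H? No
(2) Closure: for all a,b ∈ H, (a+b) mod 52 ∈ H? No  [counterexample: 26 + 26 = 0 ∉ H]
(3) Inverses: for all a ∈ H, -a mod 52 ∈ H? Yes

No, H is not a subgroup of ℤ_52


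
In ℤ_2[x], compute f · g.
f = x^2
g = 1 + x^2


Expand and collect like terms; reduce coefficients mod 2:
x^0: 0·1 = 0 ≡ 0 (mod 2)
x^1: 0·0 + 0·1 = 0 ≡ 0 (mod 2)
x^2: 0·1 + 0·0 + 1·1 = 1 ≡ 1 (mod 2)
x^3: 0·1 + 1·0 = 0 ≡ 0 (mod 2)
x^4: 1·1 = 1 ≡ 1 (mod 2)
Result: x^2 + x^4

f · g = x^2 + x^4


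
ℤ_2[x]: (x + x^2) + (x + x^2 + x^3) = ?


Add coefficients mod 2:
x^0: 0 + 0 = 0 (mod 2)
x^1: 1 + 1 = 0 (mod 2)
x^2: 1 + 1 = 0 (mod 2)
x^3: 0 + 1 = 1 (mod 2)
Result: x^3

f + g = x^3


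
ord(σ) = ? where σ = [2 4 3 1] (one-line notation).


Cycle decomposition: (1 2 4)
Cycle lengths: 3
Order = lcm(3) = 3

ord(σ) = 3


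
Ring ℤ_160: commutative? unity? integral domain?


ℤ_160 is a commutative ring with unity 1; 160 = 2×80 is composite, so 2·80 ≡ 0 gives zero divisors (not an integral domain)
Commutative: Yes
Integral domain: No
Has unity: Yes

ℤ_160: Commutative=Yes, Unity=Yes


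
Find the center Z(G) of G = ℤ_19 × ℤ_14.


Z(G) = {g ∈ G | gx = xg for all x ∈ G}
Direct product of abelian groups is abelian, so Z(G) = G

Z(ℤ_19 × ℤ_14) = ℤ_19 × ℤ_14


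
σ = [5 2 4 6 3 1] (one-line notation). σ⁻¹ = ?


To find σ⁻¹, swap domain and range:
σ(1) = 5 → σ⁻¹(5) = 1
σ(2) = 2 → σ⁻¹(2) = 2
σ(3) = 4 → σ⁻¹(4) = 3
σ(4) = 6 → σ⁻¹(6) = 4
σ(5) = 3 → σ⁻¹(3) = 5
σ(6) = 1 → σ⁻¹(1) = 6

σ⁻¹ = [6 2 5 3 1 4]


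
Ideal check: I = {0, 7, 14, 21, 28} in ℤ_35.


Check ideal conditions for I = {0, 7, 14, 21, 28} in ℤ_35:
(1) I is an additive subgroup? Yes
(2) For r ∈ ℤ_35 and a ∈ I: r·a ∈ I? Yes

Yes, I is an ideal of ℤ_35


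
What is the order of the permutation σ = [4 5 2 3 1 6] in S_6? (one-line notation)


Cycle decomposition: (1 4 3 2 5)
Cycle lengths: 5
Order = lcm(5) = 5

ord(σ) = 5


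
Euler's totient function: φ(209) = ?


Factor n: 209 = 11 × 19
φ(n) = n · ∏(1 - 1/p) over distinct primes p | n
φ(209) = 209 · (1 - 1/11) · (1 - 1/19) = 180

φ(209) = 180


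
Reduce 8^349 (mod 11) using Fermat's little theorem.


Fermat's little theorem: if p is prime and gcd(a,p)=1, then a^(p-1) ≡ 1 (mod p)
p = 11 is prime, gcd(8,11) = 1
Reduce exponent: 349 mod 10 = 9
So 8^349 ≡ 8^9 (mod 11)
8^9 mod 11 = 7

8^349 ≡ 7 (mod 11)


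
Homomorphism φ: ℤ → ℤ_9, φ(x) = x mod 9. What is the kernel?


Kernel = preimage of identity
ker(φ) = {x ∈ ℤ : x ≡ 0 (mod 9)} = 9ℤ = {0, ±9, ±18, ...}

ker(φ) = 9ℤ


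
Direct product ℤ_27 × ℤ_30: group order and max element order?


|ℤ_27 × ℤ_30| = 27 × 30 = 810
Max element order = lcm(27,30) = 270
Cyclic? No (gcd=3)

|ℤ_27×ℤ_30| = 810, max element order = 270


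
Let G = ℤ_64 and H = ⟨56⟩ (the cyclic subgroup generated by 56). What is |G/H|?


|⟨56⟩| = n / gcd(56, 64) = 64 / 8 = 8
H is normal (ℤ_64 is abelian).
|G/H| = |G| / |H| = 64 / 8 = 8

|G/H| = 8


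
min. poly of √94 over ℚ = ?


√94 satisfies x² - 94 = 0, irreducible over ℚ since 94 is squarefree

Minimal polynomial: x² - 94


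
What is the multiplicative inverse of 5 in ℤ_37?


Use the extended Euclidean algorithm to write 1 = 5·s + 37·t; then s mod 37 is the inverse.
Euclidean algorithm:
  5 = 0·37 + 5
  37 = 7·5 + 2
  5 = 2·2 + 1
  2 = 2·1 + 0
gcd(5,37) = 1
Back-substitution gives: 5·(15) + 37·(-2) = 1
So 5⁻¹ ≡ 15 ≡ 15 (mod 37)
Check: 5 × 15 = 75 ≡ 1 (mod 37) ✓

5⁻¹ ≡ 15 (mod 37)


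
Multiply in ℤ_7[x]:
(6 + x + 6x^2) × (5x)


Expand and collect like terms; reduce coefficients mod 7:
x^0: 6·0 = 0 ≡ 0 (mod 7)
x^1: 6·5 + 1·0 = 30 ≡ 2 (mod 7)
x^2: 1·5 + 6·0 = 5 ≡ 5 (mod 7)
x^3: 6·5 = 30 ≡ 2 (mod 7)
Result: 2x + 5x^2 + 2x^3

f · g = 2x + 5x^2 + 2x^3


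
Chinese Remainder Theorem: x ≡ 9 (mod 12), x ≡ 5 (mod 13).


m₁ = 12, m₂ = 13, gcd = 1, so CRT applies. M = m₁·m₂ = 156
Let M₁ = M/m₁ = 13, M₂ = M/m₂ = 12
Find y₁ ≡ M₁⁻¹ (mod m₁): 13⁻¹ ≡ 1 (mod 12)
Find y₂ ≡ M₂⁻¹ (mod m₂): 12⁻¹ ≡ 12 (mod 13)
x = a₁·M₁·y₁ + a₂·M₂·y₂ = 9·13·1 + 5·12·12 = 837
Reduce mod 156: x ≡ 57
Check: 57 mod 12 = 9 ✓, 57 mod 13 = 5 ✓

x ≡ 57 (mod 156)


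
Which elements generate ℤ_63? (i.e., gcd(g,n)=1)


g generates ℤ_n iff gcd(g,n) = 1
Prime factors of 63: 3, 7
Generators are g ∈ {1,...,62} not divisible by any of these primes.
Generators: {1, 2, 4, 5, 8, 10, 11, 13, 16, 17, 19, 20, 22, 23, 25, 26, 29, 31, 32, 34, 37, 38, 40, 41, 43, 44, 46, 47, 50, 52, 53, 55, 58, 59, 61, 62}
Number of generators = φ(63) = 36

Generators of ℤ_63 = {1, 2, 4, 5, 8, 10, 11, 13, 16, 17, 19, 20, 22, 23, 25, 26, 29, 31, 32, 34, 37, 38, 40, 41, 43, 44, 46, 47, 50, 52, 53, 55, 58, 59, 61, 62}


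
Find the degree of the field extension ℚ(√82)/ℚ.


√82 has minimal polynomial x² - 82 (irreducible over ℚ since 82 is squarefree)

[ℚ(√82)/ℚ] = 2


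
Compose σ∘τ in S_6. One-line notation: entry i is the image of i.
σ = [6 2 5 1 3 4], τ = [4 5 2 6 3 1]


σ∘τ: apply τ first, then σ
1 →τ 4 →σ 1
2 →τ 5 →σ 3
3 →τ 2 →σ 2
4 →τ 6 →σ 4
5 →τ 3 →σ 5
6 →τ 1 →σ 6

σ∘τ = [1 3 2 4 5 6]


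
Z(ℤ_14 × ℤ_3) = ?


Z(G) = {g ∈ G | gx = xg for all x ∈ G}
Direct product of abelian groups is abelian, so Z(G) = G

Z(ℤ_14 × ℤ_3) = ℤ_14 × ℤ_3


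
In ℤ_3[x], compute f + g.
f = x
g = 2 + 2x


Add coefficients mod 3:
x^0: 0 + 2 = 2 (mod 3)
x^1: 1 + 2 = 0 (mod 3)
Result: 2

f + g = 2


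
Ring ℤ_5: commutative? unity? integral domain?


ℤ_5 is a commutative ring with unity 1; 5 is prime, so ℤ_5 is a field (hence an integral domain)
Commutative: Yes
Integral domain: Yes
Has unity: Yes

ℤ_5: Commutative=Yes, Unity=Yes


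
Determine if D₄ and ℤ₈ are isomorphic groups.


Comparing D₄ and ℤ₈:
D₄ is non-abelian, ℤ₈ is abelian

No, D₄ ≇ ℤ₈


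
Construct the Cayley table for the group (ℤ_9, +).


Elements: {0, 1, 2, 3, 4, 5, 6, 7, 8}
Operation: addition mod 9
Entry (a, b) = (a + b) mod 9

Cayley table:
  | 0 | 1 | 2 | 3 | 4 | 5 | 6 | 7 | 8
0 | 0 | 1 | 2 | 3 | 4 | 5 | 6 | 7 | 8
1 | 1 | 2 | 3 | 4 | 5 | 6 | 7 | 8 | 0
2 | 2 | 3 | 4 | 5 | 6 | 7 | 8 | 0 | 1
3 | 3 | 4 | 5 | 6 | 7 | 8 | 0 | 1 | 2
4 | 4 | 5 | 6 | 7 | 8 | 0 | 1 | 2 | 3
5 | 5 | 6 | 7 | 8 | 0 | 1 | 2 | 3 | 4
6 | 6 | 7 | 8 | 0 | 1 | 2 | 3 | 4 | 5
7 | 7 | 8 | 0 | 1 | 2 | 3 | 4 | 5 | 6
8 | 8 | 0 | 1 | 2 | 3 | 4 | 5 | 6 | 7


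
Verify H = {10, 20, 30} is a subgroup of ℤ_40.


Subgroup test for H = {10, 20, 30} in (ℤ_40, +):
(1) 0 ∈ H? No
(2) Closure: for all a,b ∈ H, (a+b) mod 40 ∈ H? No  [counterexample: 10 + 30 = 0 ∉ H]
(3) Inverses: for all a ∈ H, -a mod 40 ∈ H? Yes

No, H is not a subgroup of ℤ_40


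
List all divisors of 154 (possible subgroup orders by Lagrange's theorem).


Lagrange's theorem: |H| divides |G|
|G| = 154
Divisors of 154: 1, 2, 7, 11, 14, 22, 77, 154

Possible subgroup orders: {1, 2, 7, 11, 14, 22, 77, 154}


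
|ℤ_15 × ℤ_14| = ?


|A × B| = |A| · |B|
|ℤ_15 × ℤ_14| = 15 × 14 = 210

|ℤ_15 × ℤ_14| = 210


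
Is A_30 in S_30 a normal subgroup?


H = A_30 in S_30
A_30 has index 2 in S_30, and every subgroup of index 2 is normal

Yes, normal subgroup


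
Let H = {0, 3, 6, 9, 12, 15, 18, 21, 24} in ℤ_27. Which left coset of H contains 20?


20 + H = {20 + h (mod 27) : h ∈ H}
20+0=20, 20+3=23, 20+6=26, 20+9=2, 20+12=5, 20+15=8, 20+18=11, 20+21=14, 20+24=17
20 + H = {2, 5, 8, 11, 14, 17, 20, 23, 26} = 2 + H

20 + H = {2, 5, 8, 11, 14, 17, 20, 23, 26}


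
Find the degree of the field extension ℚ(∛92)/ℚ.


∛92 has minimal polynomial x³ - 92 (irreducible over ℚ since 92 is not a perfect cube)

[ℚ(∛92)/ℚ] = 3


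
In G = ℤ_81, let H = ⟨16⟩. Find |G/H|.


|⟨16⟩| = n / gcd(16, 81) = 81 / 1 = 81
H is normal (ℤ_81 is abelian).
|G/H| = |G| / |H| = 81 / 81 = 1

|G/H| = 1


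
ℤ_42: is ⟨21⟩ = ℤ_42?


g generates ℤ_n iff gcd(g, n) = 1
gcd(21, 42) = 21
Since gcd = 21 ≠ 1, ⟨21⟩ has order 2 < 42, so 21 is not a generator.

No, 21 does not generate ℤ_42


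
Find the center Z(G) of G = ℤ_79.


Z(G) = {g ∈ G | gx = xg for all x ∈ G}
ℤ_79 is abelian, so Z(G) = G

Z(ℤ_79) = ℤ_79


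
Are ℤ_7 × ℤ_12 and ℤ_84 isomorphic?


Comparing ℤ_7 × ℤ_12 and ℤ_84:
gcd(7,12) = 1, so ℤ_7 × ℤ_12 ≅ ℤ_84 (CRT)

Yes, ℤ_7 × ℤ_12 ≅ ℤ_84


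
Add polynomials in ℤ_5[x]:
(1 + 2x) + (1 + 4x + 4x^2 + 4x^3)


Add coefficients mod 5:
x^0: 1 + 1 = 2 (mod 5)
x^1: 2 + 4 = 1 (mod 5)
x^2: 0 + 4 = 4 (mod 5)
x^3: 0 + 4 = 4 (mod 5)
Result: 2 + x + 4x^2 + 4x^3

f + g = 2 + x + 4x^2 + 4x^3


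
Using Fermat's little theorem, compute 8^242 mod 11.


Fermat's little theorem: if p is prime and gcd(a,p)=1, then a^(p-1) ≡ 1 (mod p)
p = 11 is prime, gcd(8,11) = 1
Reduce exponent: 242 mod 10 = 2
So 8^242 ≡ 8^2 (mod 11)
8^2 mod 11 = 9

8^242 ≡ 9 (mod 11)


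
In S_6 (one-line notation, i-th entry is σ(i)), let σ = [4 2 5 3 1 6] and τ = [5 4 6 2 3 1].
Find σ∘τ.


σ∘τ: apply τ first, then σ
1 →τ 5 →σ 1
2 →τ 4 →σ 3
3 →τ 6 →σ 6
4 →τ 2 →σ 2
5 →τ 3 →σ 5
6 →τ 1 →σ 4

σ∘τ = [1 3 6 2 5 4]


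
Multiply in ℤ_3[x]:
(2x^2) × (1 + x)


Expand and collect like terms; reduce coefficients mod 3:
x^0: 0·1 = 0 ≡ 0 (mod 3)
x^1: 0·1 + 0·1 = 0 ≡ 0 (mod 3)
x^2: 0·1 + 2·1 = 2 ≡ 2 (mod 3)
x^3: 2·1 = 2 ≡ 2 (mod 3)
Result: 2x^2 + 2x^3

f · g = 2x^2 + 2x^3


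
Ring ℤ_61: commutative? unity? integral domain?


ℤ_61 is a commutative ring with unity 1; 61 is prime, so ℤ_61 is a field (hence an integral domain)
Commutative: Yes
Integral domain: Yes
Has unity: Yes

ℤ_61: Commutative=Yes, Unity=Yes


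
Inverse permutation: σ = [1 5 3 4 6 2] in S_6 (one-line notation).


To find σ⁻¹, swap domain and range:
σ(1) = 1 → σ⁻¹(1) = 1
σ(2) = 5 → σ⁻¹(5) = 2
σ(3) = 3 → σ⁻¹(3) = 3
σ(4) = 4 → σ⁻¹(4) = 4
σ(5) = 6 → σ⁻¹(6) = 5
σ(6) = 2 → σ⁻¹(2) = 6

σ⁻¹ = [1 6 3 4 2 5]


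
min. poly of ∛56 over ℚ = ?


∛56 satisfies x³ - 56 = 0, irreducible over ℚ (no rational root; 56 is not a perfect cube)

Minimal polynomial: x³ - 56


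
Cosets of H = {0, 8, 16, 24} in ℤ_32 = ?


H = {0, 8, 16, 24}, |H| = 4
Number of cosets = |G|/|H| = 32/4 = 8
0 + H = {0, 8, 16, 24}
1 + H = {1, 9, 17, 25}
2 + H = {2, 10, 18, 26}
3 + H = {3, 11, 19, 27}
4 + H = {4, 12, 20, 28}
5 + H = {5, 13, 21, 29}
6 + H = {6, 14, 22, 30}
7 + H = {7, 15, 23, 31}

Cosets: 0+H={0,8,16,24}; 1+H={1,9,17,25}; 2+H={2,10,18,26}; 3+H={3,11,19,27}; 4+H={4,12,20,28}; 5+H={5,13,21,29}; 6+H={6,14,22,30}; 7+H={7,15,23,31}


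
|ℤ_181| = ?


ℤ_n has n elements.

|ℤ_181| = 181


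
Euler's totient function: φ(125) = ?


Factor n: 125 = 5^3
φ(n) = n · ∏(1 - 1/p) over distinct primes p | n
φ(125) = 125 · (1 - 1/5) = 100

φ(125) = 100


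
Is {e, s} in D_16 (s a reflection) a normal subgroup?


H = {e, s} in D_16 (s a reflection)
r·s·r⁻¹ = sr⁻² ≠ s for n ≥ 3, so {e, s} is not closed under conjugation

No, not a normal subgroup


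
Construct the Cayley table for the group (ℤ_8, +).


Elements: {0, 1, 2, 3, 4, 5, 6, 7}
Operation: addition mod 8
Entry (a, b) = (a + b) mod 8

Cayley table:
  | 0 | 1 | 2 | 3 | 4 | 5 | 6 | 7
0 | 0 | 1 | 2 | 3 | 4 | 5 | 6 | 7
1 | 1 | 2 | 3 | 4 | 5 | 6 | 7 | 0
2 | 2 | 3 | 4 | 5 | 6 | 7 | 0 | 1
3 | 3 | 4 | 5 | 6 | 7 | 0 | 1 | 2
4 | 4 | 5 | 6 | 7 | 0 | 1 | 2 | 3
5 | 5 | 6 | 7 | 0 | 1 | 2 | 3 | 4
6 | 6 | 7 | 0 | 1 | 2 | 3 | 4 | 5
7 | 7 | 0 | 1 | 2 | 3 | 4 | 5 | 6


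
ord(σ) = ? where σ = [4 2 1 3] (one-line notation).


Cycle decomposition: (1 4 3)
Cycle lengths: 3
Order = lcm(3) = 3

ord(σ) = 3


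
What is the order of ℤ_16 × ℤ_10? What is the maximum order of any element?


|ℤ_16 × ℤ_10| = 16 × 10 = 160
Max element order = lcm(16,10) = 80
Cyclic? No (gcd=2)

|ℤ_16×ℤ_10| = 160, max element order = 80


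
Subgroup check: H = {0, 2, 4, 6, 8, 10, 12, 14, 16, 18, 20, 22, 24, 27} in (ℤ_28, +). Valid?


Subgroup test for H = {0, 2, 4, 6, 8, 10, 12, 14, 16, 18, 20, 22, 24, 27} in (ℤ_28, +):
(1) 0 ∈ H? Yes
(2) Closure: for all a,b ∈ H, (a+b) mod 28 ∈ H? No  [counterexample: 2 + 24 = 26 ∉ H]
(3) Inverses: for all a ∈ H, -a mod 28 ∈ H? No

No, H is not a subgroup of ℤ_28


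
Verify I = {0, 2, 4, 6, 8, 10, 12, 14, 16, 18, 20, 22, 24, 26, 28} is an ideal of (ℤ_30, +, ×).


Check ideal conditions for I = {0, 2, 4, 6, 8, 10, 12, 14, 16, 18, 20, 22, 24, 26, 28} in ℤ_30:
(1) I is an additive subgroup? Yes
(2) For r ∈ ℤ_30 and a ∈ I: r·a ∈ I? Yes

Yes, I is an ideal of ℤ_30


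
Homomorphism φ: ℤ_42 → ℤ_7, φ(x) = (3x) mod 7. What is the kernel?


Kernel = preimage of identity
ker(φ) = {x ∈ ℤ_42 : 3x ≡ 0 (mod 7)}. Since 7 | 42, φ is well-defined. The kernel is the cyclic subgroup ⟨7⟩ of ℤ_42 (order 6), i.e. {0, 7, 14, 21, 28, 35}

ker(φ) = {0, 7, 14, 21, 28, 35}


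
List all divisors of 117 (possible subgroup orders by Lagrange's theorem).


Lagrange's theorem: |H| divides |G|
|G| = 117
Divisors of 117: 1, 3, 9, 13, 39, 117

Possible subgroup orders: {1, 3, 9, 13, 39, 117}


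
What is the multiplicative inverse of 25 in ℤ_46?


Use the extended Euclidean algorithm to write 1 = 25·s + 46·t; then s mod 46 is the inverse.
Euclidean algorithm:
  25 = 0·46 + 25
  46 = 1·25 + 21
  25 = 1·21 + 4
  21 = 5·4 + 1
  4 = 4·1 + 0
gcd(25,46) = 1
Back-substitution gives: 25·(-11) + 46·(6) = 1
So 25⁻¹ ≡ -11 ≡ 35 (mod 46)
Check: 25 × 35 = 875 ≡ 1 (mod 46) ✓

25⁻¹ ≡ 35 (mod 46)


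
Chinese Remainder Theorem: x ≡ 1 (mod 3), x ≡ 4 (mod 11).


m₁ = 3, m₂ = 11, gcd = 1, so CRT applies. M = m₁·m₂ = 33
Let M₁ = M/m₁ = 11, M₂ = M/m₂ = 3
Find y₁ ≡ M₁⁻¹ (mod m₁): 11⁻¹ ≡ 2 (mod 3)
Find y₂ ≡ M₂⁻¹ (mod m₂): 3⁻¹ ≡ 4 (mod 11)
x = a₁·M₁·y₁ + a₂·M₂·y₂ = 1·11·2 + 4·3·4 = 70
Reduce mod 33: x ≡ 4
Check: 4 mod 3 = 1 ✓, 4 mod 11 = 4 ✓

x ≡ 4 (mod 33)


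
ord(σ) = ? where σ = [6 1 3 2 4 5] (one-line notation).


Cycle decomposition: (1 6 5 4 2)
Cycle lengths: 5
Order = lcm(5) = 5

ord(σ) = 5


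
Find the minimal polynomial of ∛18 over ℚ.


∛18 satisfies x³ - 18 = 0, irreducible over ℚ (no rational root; 18 is not a perfect cube)

Minimal polynomial: x³ - 18


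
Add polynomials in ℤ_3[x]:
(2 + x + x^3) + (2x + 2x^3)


Add coefficients mod 3:
x^0: 2 + 0 = 2 (mod 3)
x^1: 1 + 2 = 0 (mod 3)
x^2: 0 + 0 = 0 (mod 3)
x^3: 1 + 2 = 0 (mod 3)
Result: 2

f + g = 2


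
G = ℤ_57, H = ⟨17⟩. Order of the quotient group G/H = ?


|⟨17⟩| = n / gcd(17, 57) = 57 / 1 = 57
H is normal (ℤ_57 is abelian).
|G/H| = |G| / |H| = 57 / 57 = 1

|G/H| = 1


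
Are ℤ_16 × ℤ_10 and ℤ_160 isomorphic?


Comparing ℤ_16 × ℤ_10 and ℤ_160:
gcd(16,10) = 2 ≠ 1. Max element order in ℤ_16×ℤ_10 is lcm(16,10) = 80 < 160, so it has no element of order 160

No, ℤ_16 × ℤ_10 ≇ ℤ_160


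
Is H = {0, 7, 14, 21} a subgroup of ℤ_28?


Subgroup test for H = {0, 7, 14, 21} in (ℤ_28, +):
(1) 0 ∈ H? Yes
(2) Closure: for all a,b ∈ H, (a+b) mod 28 ∈ H? Yes
(3) Inverses: for all a ∈ H, -a mod 28 ∈ H? Yes

Yes, H is a subgroup of ℤ_28


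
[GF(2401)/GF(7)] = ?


GF(2401) = GF(7^4), so the extension degree is 4

[GF(2401)/GF(7)] = 4


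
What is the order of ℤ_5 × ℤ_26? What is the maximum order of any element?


|ℤ_5 × ℤ_26| = 5 × 26 = 130
Max element order = lcm(5,26) = 130
Cyclic? Yes (gcd=1)

|ℤ_5×ℤ_26| = 130, max element order = 130


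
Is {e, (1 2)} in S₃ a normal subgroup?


H = {e, (1 2)} in S₃
(1 3)(1 2)(1 3)⁻¹ = (2 3) ∉ {e, (1 2)}, so it is not normal

No, not a normal subgroup


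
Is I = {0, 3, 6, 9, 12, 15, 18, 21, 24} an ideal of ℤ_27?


Check ideal conditions for I = {0, 3, 6, 9, 12, 15, 18, 21, 24} in ℤ_27:
(1) I is an additive subgroup? Yes
(2) For r ∈ ℤ_27 and a ∈ I: r·a ∈ I? Yes

Yes, I is an ideal of ℤ_27


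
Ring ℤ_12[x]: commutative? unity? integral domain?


ℤ_12 has zero divisors (2·6 ≡ 0), and these lift to constant zero divisors in ℤ_12[x]; so not an integral domain
Commutative: Yes
Integral domain: No
Has unity: Yes

ℤ_12[x]: Commutative=Yes, Unity=Yes


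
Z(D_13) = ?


Z(G) = {g ∈ G | gx = xg for all x ∈ G}
For odd n, Z(D_n) = {e}: no nontrivial rotation commutes with all reflections

Z(D_13) = {e}


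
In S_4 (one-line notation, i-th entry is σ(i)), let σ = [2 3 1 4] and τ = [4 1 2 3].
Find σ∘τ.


σ∘τ: apply τ first, then σ
1 →τ 4 →σ 4
2 →τ 1 →σ 2
3 →τ 2 →σ 3
4 →τ 3 →σ 1

σ∘τ = [4 2 3 1]


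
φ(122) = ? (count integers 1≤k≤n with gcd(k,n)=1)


Factor n: 122 = 2 × 61
φ(n) = n · ∏(1 - 1/p) over distinct primes p | n
φ(122) = 122 · (1 - 1/2) · (1 - 1/61) = 60

φ(122) = 60


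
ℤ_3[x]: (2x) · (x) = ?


Expand and collect like terms; reduce coefficients mod 3:
x^0: 0·0 = 0 ≡ 0 (mod 3)
x^1: 0·1 + 2·0 = 0 ≡ 0 (mod 3)
x^2: 2·1 = 2 ≡ 2 (mod 3)
Result: 2x^2

f · g = 2x^2


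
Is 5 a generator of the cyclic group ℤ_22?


g generates ℤ_n iff gcd(g, n) = 1
gcd(5, 22) = 1
Since gcd = 1, 5 is a generator.

Yes, 5 generates ℤ_22


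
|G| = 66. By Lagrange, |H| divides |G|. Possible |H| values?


Lagrange's theorem: |H| divides |G|
|G| = 66
Divisors of 66: 1, 2, 3, 6, 11, 22, 33, 66

Possible subgroup orders: {1, 2, 3, 6, 11, 22, 33, 66}


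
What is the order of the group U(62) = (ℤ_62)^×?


U(n) is the group of units mod n; |U(n)| = φ(n)
|U(62)| = φ(62) = 30

|U(62) = (ℤ_62)^×| = 30


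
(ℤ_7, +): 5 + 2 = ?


Operation: addition mod 7
5 + 2 = (a + b) mod 7 with a = 5, b = 2

5 + 2 = 0


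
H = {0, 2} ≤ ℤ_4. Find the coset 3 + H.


3 + H = {3 + h (mod 4) : h ∈ H}
3+0=3, 3+2=1
3 + H = {1, 3} = 1 + H

3 + H = {1, 3}


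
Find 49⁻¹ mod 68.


Use the extended Euclidean algorithm to write 1 = 49·s + 68·t; then s mod 68 is the inverse.
Euclidean algorithm:
  49 = 0·68 + 49
  68 = 1·49 + 19
  49 = 2·19 + 11
  19 = 1·11 + 8
  11 = 1·8 + 3
  8 = 2·3 + 2
  3 = 1·2 + 1
  2 = 2·1 + 0
gcd(49,68) = 1
Back-substitution gives: 49·(25) + 68·(-18) = 1
So 49⁻¹ ≡ 25 ≡ 25 (mod 68)
Check: 49 × 25 = 1225 ≡ 1 (mod 68) ✓

49⁻¹ ≡ 25 (mod 68)


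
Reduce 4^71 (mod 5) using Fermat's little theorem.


Fermat's little theorem: if p is prime and gcd(a,p)=1, then a^(p-1) ≡ 1 (mod p)
p = 5 is prime, gcd(4,5) = 1
Reduce exponent: 71 mod 4 = 3
So 4^71 ≡ 4^3 (mod 5)
4^3 mod 5 = 4

4^71 ≡ 4 (mod 5)


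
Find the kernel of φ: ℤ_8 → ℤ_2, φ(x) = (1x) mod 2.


Kernel = preimage of identity
ker(φ) = {x ∈ ℤ_8 : 1x ≡ 0 (mod 2)}. Since 2 | 8, φ is well-defined. The kernel is the cyclic subgroup ⟨2⟩ of ℤ_8 (order 4), i.e. {0, 2, 4, 6}

ker(φ) = {0, 2, 4, 6}


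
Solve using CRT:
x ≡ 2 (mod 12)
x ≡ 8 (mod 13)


m₁ = 12, m₂ = 13, gcd = 1, so CRT applies. M = m₁·m₂ = 156
Let M₁ = M/m₁ = 13, M₂ = M/m₂ = 12
Find y₁ ≡ M₁⁻¹ (mod m₁): 13⁻¹ ≡ 1 (mod 12)
Find y₂ ≡ M₂⁻¹ (mod m₂): 12⁻¹ ≡ 12 (mod 13)
x = a₁·M₁·y₁ + a₂·M₂·y₂ = 2·13·1 + 8·12·12 = 1178
Reduce mod 156: x ≡ 86
Check: 86 mod 12 = 2 ✓, 86 mod 13 = 8 ✓

x ≡ 86 (mod 156)


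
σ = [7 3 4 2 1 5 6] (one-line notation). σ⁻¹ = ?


To find σ⁻¹, swap domain and range:
σ(1) = 7 → σ⁻¹(7) = 1
σ(2) = 3 → σ⁻¹(3) = 2
σ(3) = 4 → σ⁻¹(4) = 3
σ(4) = 2 → σ⁻¹(2) = 4
σ(5) = 1 → σ⁻¹(1) = 5
σ(6) = 5 → σ⁻¹(5) = 6
σ(7) = 6 → σ⁻¹(6) = 7

σ⁻¹ = [5 4 2 3 6 7 1]


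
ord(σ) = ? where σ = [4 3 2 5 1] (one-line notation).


Cycle decomposition: (1 4 5) (2 3)
Cycle lengths: 3, 2
Order = lcm(3, 2) = 6

ord(σ) = 6


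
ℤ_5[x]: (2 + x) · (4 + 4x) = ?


Expand and collect like terms; reduce coefficients mod 5:
x^0: 2·4 = 8 ≡ 3 (mod 5)
x^1: 2·4 + 1·4 = 12 ≡ 2 (mod 5)
x^2: 1·4 = 4 ≡ 4 (mod 5)
Result: 3 + 2x + 4x^2

f · g = 3 + 2x + 4x^2


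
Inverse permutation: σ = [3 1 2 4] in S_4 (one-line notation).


To find σ⁻¹, swap domain and range:
σ(1) = 3 → σ⁻¹(3) = 1
σ(2) = 1 → σ⁻¹(1) = 2
σ(3) = 2 → σ⁻¹(2) = 3
σ(4) = 4 → σ⁻¹(4) = 4

σ⁻¹ = [2 3 1 4]


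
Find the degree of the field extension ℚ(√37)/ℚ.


√37 has minimal polynomial x² - 37 (irreducible over ℚ since 37 is squarefree)

[ℚ(√37)/ℚ] = 2


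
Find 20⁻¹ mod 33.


Use the extended Euclidean algorithm to write 1 = 20·s + 33·t; then s mod 33 is the inverse.
Euclidean algorithm:
  20 = 0·33 + 20
  33 = 1·20 + 13
  20 = 1·13 + 7
  13 = 1·7 + 6
  7 = 1·6 + 1
  6 = 6·1 + 0
gcd(20,33) = 1
Back-substitution gives: 20·(5) + 33·(-3) = 1
So 20⁻¹ ≡ 5 ≡ 5 (mod 33)
Check: 20 × 5 = 100 ≡ 1 (mod 33) ✓

20⁻¹ ≡ 5 (mod 33)


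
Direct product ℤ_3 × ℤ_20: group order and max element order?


|ℤ_3 × ℤ_20| = 3 × 20 = 60
Max element order = lcm(3,20) = 60
Cyclic? Yes (gcd=1)

|ℤ_3×ℤ_20| = 60, max element order = 60


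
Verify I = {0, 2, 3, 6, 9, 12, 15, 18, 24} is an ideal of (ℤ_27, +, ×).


Check ideal conditions for I = {0, 2, 3, 6, 9, 12, 15, 18, 24} in ℤ_27:
(1) I is an additive subgroup? No
(2) For r ∈ ℤ_27 and a ∈ I: r·a ∈ I? No  [counterexample: r=2, a=2, r·a mod 27 = 4 ∉ I]

No, I is not an ideal of ℤ_27


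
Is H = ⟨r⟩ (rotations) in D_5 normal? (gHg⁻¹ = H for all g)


H = ⟨r⟩ (rotations) in D_5
The rotation subgroup ⟨r⟩ has index 2 in D_5, so it is normal

Yes, normal subgroup


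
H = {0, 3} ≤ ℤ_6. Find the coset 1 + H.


1 + H = {1 + h (mod 6) : h ∈ H}
1+0=1, 1+3=4

1 + H = {1, 4}


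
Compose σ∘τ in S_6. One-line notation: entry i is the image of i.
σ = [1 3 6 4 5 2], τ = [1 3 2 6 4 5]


σ∘τ: apply τ first, then σ
1 →τ 1 →σ 1
2 →τ 3 →σ 6
3 →τ 2 →σ 3
4 →τ 6 →σ 2
5 →τ 4 →σ 4
6 →τ 5 →σ 5

σ∘τ = [1 6 3 2 4 5]


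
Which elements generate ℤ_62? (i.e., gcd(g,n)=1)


g generates ℤ_n iff gcd(g,n) = 1
Prime factors of 62: 2, 31
Generators are g ∈ {1,...,61} not divisible by any of these primes.
Generators: {1, 3, 5, 7, 9, 11, 13, 15, 17, 19, 21, 23, 25, 27, 29, 33, 35, 37, 39, 41, 43, 45, 47, 49, 51, 53, 55, 57, 59, 61}
Number of generators = φ(62) = 30

Generators of ℤ_62 = {1, 3, 5, 7, 9, 11, 13, 15, 17, 19, 21, 23, 25, 27, 29, 33, 35, 37, 39, 41, 43, 45, 47, 49, 51, 53, 55, 57, 59, 61}
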